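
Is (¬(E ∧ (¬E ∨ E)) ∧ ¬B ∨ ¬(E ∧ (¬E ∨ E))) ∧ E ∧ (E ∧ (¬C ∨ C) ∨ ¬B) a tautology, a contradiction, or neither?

(¬(E ∧ (¬E ∨ E)) ∧ ¬B ∨ ¬(E ∧ (¬E ∨ E))) ∧ E ∧ (E ∧ (¬C ∨ C) ∨ ¬B)
= (¬(E ∧ (¬E ∨ E)) ∧ ¬B ∨ ¬(E ∧ (¬E ∨ E))) ∧ E ∧ (E ∨ ¬B)   [complement / identity]
= (¬(E ∧ (¬E ∨ E)) ∧ ¬B ∨ ¬(E ∧ (¬E ∨ E))) ∧ E   [absorption]
= ¬(E ∧ (¬E ∨ E)) ∧ E   [absorption]
= ¬E ∧ E   [complement / identity]
= False   [complement]

contradiction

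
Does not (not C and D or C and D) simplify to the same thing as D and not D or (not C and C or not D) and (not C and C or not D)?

Yes

E1: not (not C and D or C and D)
    = not D   [distribution]
E2: D and not D or (not C and C or not D) and (not C and C or not D)
    = D and not D or not D and not D or not C and C   [distribution]
    = D and not D or not D and not D   [complement / identity]
    = not D   [distribution]
Both reduce to not D, so they are equivalent.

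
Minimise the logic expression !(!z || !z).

z

!(!z || !z)
= !!z
= z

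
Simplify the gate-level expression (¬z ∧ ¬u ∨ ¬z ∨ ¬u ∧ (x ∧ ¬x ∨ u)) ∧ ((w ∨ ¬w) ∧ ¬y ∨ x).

¬z ∧ (¬y ∨ x)

(¬z ∧ ¬u ∨ ¬z ∨ ¬u ∧ (x ∧ ¬x ∨ u)) ∧ ((w ∨ ¬w) ∧ ¬y ∨ x)
= (¬z ∧ ¬u ∨ ¬z ∨ ¬u ∧ u) ∧ ((w ∨ ¬w) ∧ ¬y ∨ x)
= (¬z ∨ ¬u ∧ u) ∧ ((w ∨ ¬w) ∧ ¬y ∨ x)
= ¬z ∧ ((w ∨ ¬w) ∧ ¬y ∨ x)
= ¬z ∧ (¬y ∨ x)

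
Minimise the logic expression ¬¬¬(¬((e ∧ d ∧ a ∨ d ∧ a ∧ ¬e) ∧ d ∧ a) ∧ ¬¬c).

¬¬¬(¬((e ∧ d ∧ a ∨ d ∧ a ∧ ¬e) ∧ d ∧ a) ∧ ¬¬c)
= ¬¬¬(¬(d ∧ a ∧ d ∧ a) ∧ ¬¬c)
= ¬(¬(d ∧ a ∧ d ∧ a) ∧ ¬¬c)
= d ∧ a ∧ d ∧ a ∨ ¬c
= d ∧ a ∨ ¬c

d ∧ a ∨ ¬c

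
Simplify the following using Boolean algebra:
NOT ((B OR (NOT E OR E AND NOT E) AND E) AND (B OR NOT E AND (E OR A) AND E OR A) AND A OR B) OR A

NOT ((B OR (NOT E OR E AND NOT E) AND E) AND (B OR NOT E AND (E OR A) AND E OR A) AND A OR B) OR A
= NOT ((B OR (NOT E OR E AND NOT E) AND E) AND (B OR NOT E AND E OR A) AND A OR B) OR A   — absorption
= NOT ((B OR NOT E AND E) AND (B OR NOT E AND E OR A) AND A OR B) OR A   — complement / identity
= NOT ((B OR NOT E AND E) AND A OR B) OR A   — absorption
= NOT (B AND A OR B) OR A   — complement / identity
= NOT B OR A   — absorption

NOT B OR A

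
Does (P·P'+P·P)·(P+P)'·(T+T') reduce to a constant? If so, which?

(P·P'+P·P)·(P+P)'·(T+T')
= (P·P'+P·P)·P'·(T+T')   [idempotence]
= P·P'·(T+T')   [distribution]
= P·P'   [complement / identity]
= 0   [complement]

yes, False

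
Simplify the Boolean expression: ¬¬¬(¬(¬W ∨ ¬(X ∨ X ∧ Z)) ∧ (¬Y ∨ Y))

¬¬¬(¬(¬W ∨ ¬(X ∨ X ∧ Z)) ∧ (¬Y ∨ Y))
= ¬¬¬(¬(¬W ∨ ¬X) ∧ (¬Y ∨ Y))
= ¬¬¬¬(¬W ∨ ¬X)
= ¬¬(¬W ∨ ¬X)
= ¬W ∨ ¬X

¬W ∨ ¬X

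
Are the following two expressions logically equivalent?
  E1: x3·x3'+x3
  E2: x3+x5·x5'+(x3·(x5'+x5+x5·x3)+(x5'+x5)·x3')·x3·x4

Yes

E1: x3·x3'+x3
    = x3
E2: x3+x5·x5'+(x3·(x5'+x5+x5·x3)+(x5'+x5)·x3')·x3·x4
    = x3+x5·x5'+(x3·(x5'+x5)+(x5'+x5)·x3')·x3·x4
    = x3+(x3·(x5'+x5)+(x5'+x5)·x3')·x3·x4
    = x3+(x5'+x5)·x3·x4
    = x3+x3·x4
    = x3
Both reduce to x3, so they are equivalent.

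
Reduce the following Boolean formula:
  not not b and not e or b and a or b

b

not not b and not e or b and a or b
= b and not e or b and a or b   — double negation
= b and not e or b   — absorption
= b   — absorption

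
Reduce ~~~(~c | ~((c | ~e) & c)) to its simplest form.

~~~(~c | ~((c | ~e) & c))
= ~(~c | ~((c | ~e) & c))   [double negation]
= ~(~c | ~c)   [absorption]
= c & c   [De Morgan]
= c   [idempotence]

c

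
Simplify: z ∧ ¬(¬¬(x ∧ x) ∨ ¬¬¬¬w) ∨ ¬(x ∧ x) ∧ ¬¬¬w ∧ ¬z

¬x ∧ ¬w

z ∧ ¬(¬¬(x ∧ x) ∨ ¬¬¬¬w) ∨ ¬(x ∧ x) ∧ ¬¬¬w ∧ ¬z
= z ∧ ¬(x ∧ x) ∧ ¬¬¬w ∨ ¬(x ∧ x) ∧ ¬¬¬w ∧ ¬z   — De Morgan
= ¬(x ∧ x) ∧ ¬¬¬w   — distribution
= ¬(x ∧ x) ∧ ¬w   — double negation
= ¬x ∧ ¬w   — idempotence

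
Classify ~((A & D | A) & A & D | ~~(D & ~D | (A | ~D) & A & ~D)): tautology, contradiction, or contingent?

contingent

~((A & D | A) & A & D | ~~(D & ~D | (A | ~D) & A & ~D))
= ~((A & D | A) & A & D | ~~((A | ~D) & A & ~D))   (complement / identity)
= ~(A & D | ~~((A | ~D) & A & ~D))   (absorption)
= ~(A & D | ~~(A & ~D))   (absorption)
= ~(A & D | A & ~D)   (double negation)
= ~A   (distribution)
This depends on A, so it is not a constant.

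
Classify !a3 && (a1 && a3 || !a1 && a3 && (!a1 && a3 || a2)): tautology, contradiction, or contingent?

contradiction

!a3 && (a1 && a3 || !a1 && a3 && (!a1 && a3 || a2))
= !a3 && (a1 && a3 || !a1 && a3)   [absorption]
= !a3 && a3   [distribution]
= false   [complement]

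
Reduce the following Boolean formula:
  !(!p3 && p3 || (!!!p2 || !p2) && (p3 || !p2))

!(!p3 && p3 || (!!!p2 || !p2) && (p3 || !p2))
= !((!!!p2 || !p2) && (p3 || !p2))
= !((!p2 || !p2) && (p3 || !p2))
= !(!p2 && p3 || !p2)
= !!p2
= p2

p2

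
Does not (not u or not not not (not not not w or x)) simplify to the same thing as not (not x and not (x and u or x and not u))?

E1: not (not u or not not not (not not not w or x))
    = not (not u or not not not (not w or x))   — double negation
    = not (not u or not (not w or x))   — double negation
    = u and (not w or x)   — De Morgan
E2: not (not x and not (x and u or x and not u))
    = x or x and u or x and not u   — De Morgan
    = x or x   — distribution
    = x   — idempotence
These differ: at u=0, w=0, x=1, E1 = 0 but E2 = 1.

No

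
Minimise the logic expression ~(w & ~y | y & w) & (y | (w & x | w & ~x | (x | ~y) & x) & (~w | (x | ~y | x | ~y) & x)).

~w & (y | x)

~(w & ~y | y & w) & (y | (w & x | w & ~x | (x | ~y) & x) & (~w | (x | ~y | x | ~y) & x))
= ~(w & ~y | y & w) & (y | (w & x | w & ~x | (x | ~y) & x) & (~w | (x | ~y) & x))   — idempotence
= ~(w & ~y | y & w) & (y | (w | (x | ~y) & x) & (~w | (x | ~y) & x))   — distribution
= ~(w & ~y | y & w) & (y | (x | ~y) & x | w & ~w)   — distribution
= ~(w & ~y | y & w) & (y | x | w & ~w)   — absorption
= ~(w & ~y | y & w) & (y | x)   — complement / identity
= ~w & (y | x)   — distribution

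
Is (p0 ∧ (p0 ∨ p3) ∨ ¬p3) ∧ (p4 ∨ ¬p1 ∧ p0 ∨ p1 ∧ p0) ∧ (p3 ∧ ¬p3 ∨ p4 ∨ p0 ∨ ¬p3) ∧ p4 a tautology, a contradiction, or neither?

(p0 ∧ (p0 ∨ p3) ∨ ¬p3) ∧ (p4 ∨ ¬p1 ∧ p0 ∨ p1 ∧ p0) ∧ (p3 ∧ ¬p3 ∨ p4 ∨ p0 ∨ ¬p3) ∧ p4
= (p0 ∧ (p0 ∨ p3) ∨ ¬p3) ∧ (p4 ∨ p0) ∧ (p3 ∧ ¬p3 ∨ p4 ∨ p0 ∨ ¬p3) ∧ p4   — distribution
= (p0 ∧ (p0 ∨ p3) ∨ ¬p3) ∧ (p4 ∨ p0) ∧ (p4 ∨ p0 ∨ ¬p3) ∧ p4   — complement / identity
= (p0 ∧ (p0 ∨ p3) ∨ ¬p3) ∧ (p4 ∨ p0) ∧ p4   — absorption
= (p0 ∨ ¬p3) ∧ (p4 ∨ p0) ∧ p4   — absorption
= (p0 ∨ ¬p3) ∧ p4   — absorption
This depends on p0, p3, p4, so it is not a constant.

neither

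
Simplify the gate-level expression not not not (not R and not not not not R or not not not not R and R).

not R

not not not (not R and not not not not R or not not not not R and R)
= not not not not not not not R   [distribution]
= not not not not not R   [double negation]
= not not not R   [double negation]
= not R   [double negation]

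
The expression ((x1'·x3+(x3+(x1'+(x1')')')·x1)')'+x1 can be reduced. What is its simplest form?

x3+x1

((x1'·x3+(x3+(x1'+(x1')')')·x1)')'+x1
= x1'·x3+(x3+(x1'+(x1')')')·x1+x1
= x1'·x3+(x3+x1·x1')·x1+x1
= x1'·x3+x3·x1+x1
= x3+x1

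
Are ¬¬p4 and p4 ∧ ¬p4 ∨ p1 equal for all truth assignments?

No

E1: ¬¬p4
    = p4
E2: p4 ∧ ¬p4 ∨ p1
    = p1
These differ: at p1=1, p4=0, E1 = 0 but E2 = 1.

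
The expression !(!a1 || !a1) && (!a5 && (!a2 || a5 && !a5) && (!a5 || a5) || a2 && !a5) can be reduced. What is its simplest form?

a1 && !a5

!(!a1 || !a1) && (!a5 && (!a2 || a5 && !a5) && (!a5 || a5) || a2 && !a5)
= a1 && a1 && (!a5 && (!a2 || a5 && !a5) && (!a5 || a5) || a2 && !a5)   — De Morgan
= a1 && a1 && (!a5 && (!a2 || a5 && !a5) || a2 && !a5)   — complement / identity
= a1 && a1 && (!a5 && !a2 || a2 && !a5)   — complement / identity
= a1 && (!a5 && !a2 || a2 && !a5)   — idempotence
= a1 && !a5   — distribution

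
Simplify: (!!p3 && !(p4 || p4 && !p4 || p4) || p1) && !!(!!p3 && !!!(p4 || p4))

(!!p3 && !(p4 || p4 && !p4 || p4) || p1) && !!(!!p3 && !!!(p4 || p4))
= (!!p3 && !(p4 || p4) || p1) && !!(!!p3 && !!!(p4 || p4))
= (!!p3 && !(p4 || p4) || p1) && !!(!!p3 && !(p4 || p4))
= (!!p3 && !(p4 || p4) || p1) && !!p3 && !(p4 || p4)
= !!p3 && !(p4 || p4)
= !!p3 && !p4
= p3 && !p4

p3 && !p4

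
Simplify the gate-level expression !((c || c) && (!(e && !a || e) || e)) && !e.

!c && !e

!((c || c) && (!(e && !a || e) || e)) && !e
= !((c || c) && (!e || e)) && !e   — absorption
= !(c || c) && !e   — complement / identity
= !c && !e   — idempotence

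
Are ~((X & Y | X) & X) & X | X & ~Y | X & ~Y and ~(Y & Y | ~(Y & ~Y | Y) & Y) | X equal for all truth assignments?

E1: ~((X & Y | X) & X) & X | X & ~Y | X & ~Y
    = ~(X & X) & X | X & ~Y | X & ~Y   (absorption)
    = ~X & X | X & ~Y | X & ~Y   (idempotence)
    = X & ~Y | X & ~Y   (complement / identity)
    = X & ~Y   (idempotence)
E2: ~(Y & Y | ~(Y & ~Y | Y) & Y) | X
    = ~(Y & Y | ~Y & Y) | X   (complement / identity)
    = ~Y | X   (distribution)
These differ: at X=0, Y=0, E1 = 0 but E2 = 1.

No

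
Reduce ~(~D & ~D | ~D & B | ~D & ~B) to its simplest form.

D

~(~D & ~D | ~D & B | ~D & ~B)
= ~((~D | B) & ~D | ~D & ~B)   [distribution]
= ~(~D | ~D & ~B)   [absorption]
= ~~D   [absorption]
= D   [double negation]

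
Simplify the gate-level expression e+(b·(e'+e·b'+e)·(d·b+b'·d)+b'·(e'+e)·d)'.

e+(b·(e'+e·b'+e)·(d·b+b'·d)+b'·(e'+e)·d)'
= e+(b·(e'+e·b'+e)·d+b'·(e'+e)·d)'   (distribution)
= e+(b·(e'+e)·d+b'·(e'+e)·d)'   (absorption)
= e+((e'+e)·d)'   (distribution)
= e+d'   (complement / identity)

e+d'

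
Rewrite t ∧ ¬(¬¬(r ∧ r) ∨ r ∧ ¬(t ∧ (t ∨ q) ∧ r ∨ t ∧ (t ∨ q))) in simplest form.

t ∧ ¬r

t ∧ ¬(¬¬(r ∧ r) ∨ r ∧ ¬(t ∧ (t ∨ q) ∧ r ∨ t ∧ (t ∨ q)))
= t ∧ ¬(¬¬(r ∧ r) ∨ r ∧ ¬(t ∧ (t ∨ q)))   [absorption]
= t ∧ ¬(r ∧ r ∨ r ∧ ¬(t ∧ (t ∨ q)))   [double negation]
= t ∧ ¬(r ∧ r ∨ r ∧ ¬t)   [absorption]
= t ∧ ¬(r ∧ (r ∨ ¬t))   [distribution]
= t ∧ ¬r   [absorption]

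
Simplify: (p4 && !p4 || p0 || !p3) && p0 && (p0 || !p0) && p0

(p4 && !p4 || p0 || !p3) && p0 && (p0 || !p0) && p0
= (p0 || !p3) && p0 && (p0 || !p0) && p0
= p0 && (p0 || !p0) && p0
= p0 && p0
= p0

p0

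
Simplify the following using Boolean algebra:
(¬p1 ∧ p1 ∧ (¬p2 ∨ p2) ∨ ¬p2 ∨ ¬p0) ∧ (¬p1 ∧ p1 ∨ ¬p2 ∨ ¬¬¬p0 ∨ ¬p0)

(¬p1 ∧ p1 ∧ (¬p2 ∨ p2) ∨ ¬p2 ∨ ¬p0) ∧ (¬p1 ∧ p1 ∨ ¬p2 ∨ ¬¬¬p0 ∨ ¬p0)
= (¬p1 ∧ p1 ∧ (¬p2 ∨ p2) ∨ ¬p2 ∨ ¬p0) ∧ (¬p1 ∧ p1 ∨ ¬p2 ∨ ¬p0 ∨ ¬p0)   [double negation]
= (¬p1 ∧ p1 ∨ ¬p2 ∨ ¬p0) ∧ (¬p1 ∧ p1 ∨ ¬p2 ∨ ¬p0 ∨ ¬p0)   [complement / identity]
= ¬p1 ∧ p1 ∨ ¬p2 ∨ ¬p0   [absorption]
= ¬p2 ∨ ¬p0   [complement / identity]

¬p2 ∨ ¬p0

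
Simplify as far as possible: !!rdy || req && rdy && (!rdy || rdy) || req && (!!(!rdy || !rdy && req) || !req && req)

!!rdy || req && rdy && (!rdy || rdy) || req && (!!(!rdy || !rdy && req) || !req && req)
= !!rdy || req && rdy || req && (!!(!rdy || !rdy && req) || !req && req)
= !!rdy || req && rdy || req && (!!!rdy || !req && req)
= !!rdy || req && rdy || req && !!!rdy
= rdy || req && rdy || req && !!!rdy
= rdy || req && rdy || req && !rdy
= rdy || req

rdy || req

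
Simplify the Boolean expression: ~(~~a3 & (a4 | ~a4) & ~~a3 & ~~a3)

~(~~a3 & (a4 | ~a4) & ~~a3 & ~~a3)
= ~(~~a3 & ~~a3 & ~~a3)   — complement / identity
= ~(~~a3 & ~~a3)   — idempotence
= ~~~a3   — idempotence
= ~a3   — double negation

~a3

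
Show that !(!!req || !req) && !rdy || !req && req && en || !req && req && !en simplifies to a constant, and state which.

false

!(!!req || !req) && !rdy || !req && req && en || !req && req && !en
= !req && req && !rdy || !req && req && en || !req && req && !en   — De Morgan
= !req && req && !rdy || !req && req   — distribution
= !req && req   — absorption
= false   — complement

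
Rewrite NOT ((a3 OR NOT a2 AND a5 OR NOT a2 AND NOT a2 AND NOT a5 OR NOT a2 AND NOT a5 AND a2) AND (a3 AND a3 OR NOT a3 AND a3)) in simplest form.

NOT ((a3 OR NOT a2 AND a5 OR NOT a2 AND NOT a2 AND NOT a5 OR NOT a2 AND NOT a5 AND a2) AND (a3 AND a3 OR NOT a3 AND a3))
= NOT ((a3 OR NOT a2 AND a5 OR NOT a2 AND NOT a2 AND NOT a5 OR NOT a2 AND NOT a5 AND a2) AND a3)   (distribution)
= NOT ((a3 OR NOT a2 AND a5 OR NOT a2 AND NOT a5) AND a3)   (distribution)
= NOT ((a3 OR NOT a2) AND a3)   (distribution)
= NOT a3   (absorption)

NOT a3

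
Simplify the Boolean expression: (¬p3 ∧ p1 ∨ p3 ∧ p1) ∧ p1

p1

(¬p3 ∧ p1 ∨ p3 ∧ p1) ∧ p1
= p1 ∧ p1
= p1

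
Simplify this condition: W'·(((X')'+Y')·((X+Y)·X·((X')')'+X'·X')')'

W'·(((X')'+Y')·((X+Y)·X·((X')')'+X'·X')')'
= W'·(((X')'+Y')·(X·((X')')'+X'·X')')'   (absorption)
= W'·(((X')'+Y')·(X·X'+X'·X')')'   (double negation)
= W'·(((X')'+Y')·(X')')'   (distribution)
= W'·((X')')'   (absorption)
= W'·X'   (double negation)

W'·X'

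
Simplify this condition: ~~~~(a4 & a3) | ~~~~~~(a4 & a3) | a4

a4

~~~~(a4 & a3) | ~~~~~~(a4 & a3) | a4
= ~~~~(a4 & a3) | ~~~~(a4 & a3) | a4   (double negation)
= ~~~~(a4 & a3) | a4   (idempotence)
= ~~(a4 & a3) | a4   (double negation)
= a4 & a3 | a4   (double negation)
= a4   (absorption)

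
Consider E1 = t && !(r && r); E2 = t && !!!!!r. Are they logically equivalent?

E1: t && !(r && r)
    = t && !r   — idempotence
E2: t && !!!!!r
    = t && !!!r   — double negation
    = t && !r   — double negation
Both reduce to t && !r, so they are equivalent.

Yes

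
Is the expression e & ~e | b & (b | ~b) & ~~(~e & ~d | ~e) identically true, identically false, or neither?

e & ~e | b & (b | ~b) & ~~(~e & ~d | ~e)
= e & ~e | b & (b | ~b) & ~~~e
= b & (b | ~b) & ~~~e
= b & (b | ~b) & ~e
= b & ~e
This depends on b, e, so it is not a constant.

neither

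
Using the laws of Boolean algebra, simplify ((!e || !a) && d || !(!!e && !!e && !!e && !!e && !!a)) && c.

(!e || !a) && c

((!e || !a) && d || !(!!e && !!e && !!e && !!e && !!a)) && c
= ((!e || !a) && d || !(!!e && !!e && !!a)) && c   (idempotence)
= ((!e || !a) && d || !(!!e && !!a)) && c   (idempotence)
= ((!e || !a) && d || !e || !a) && c   (De Morgan)
= (!e || !a) && c   (absorption)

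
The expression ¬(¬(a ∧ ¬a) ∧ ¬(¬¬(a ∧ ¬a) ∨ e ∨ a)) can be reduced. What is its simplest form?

e ∨ a

¬(¬(a ∧ ¬a) ∧ ¬(¬¬(a ∧ ¬a) ∨ e ∨ a))
= a ∧ ¬a ∨ ¬¬(a ∧ ¬a) ∨ e ∨ a   [De Morgan]
= ¬¬(a ∧ ¬a) ∨ e ∨ a   [complement / identity]
= a ∧ ¬a ∨ e ∨ a   [double negation]
= e ∨ a   [complement / identity]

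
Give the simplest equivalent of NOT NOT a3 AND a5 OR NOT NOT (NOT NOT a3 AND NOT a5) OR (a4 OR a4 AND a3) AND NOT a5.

NOT NOT a3 AND a5 OR NOT NOT (NOT NOT a3 AND NOT a5) OR (a4 OR a4 AND a3) AND NOT a5
= NOT NOT a3 AND a5 OR NOT NOT a3 AND NOT a5 OR (a4 OR a4 AND a3) AND NOT a5   [double negation]
= NOT NOT a3 OR (a4 OR a4 AND a3) AND NOT a5   [distribution]
= a3 OR (a4 OR a4 AND a3) AND NOT a5   [double negation]
= a3 OR a4 AND NOT a5   [absorption]

a3 OR a4 AND NOT a5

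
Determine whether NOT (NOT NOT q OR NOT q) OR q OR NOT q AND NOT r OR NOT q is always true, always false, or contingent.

NOT (NOT NOT q OR NOT q) OR q OR NOT q AND NOT r OR NOT q
= NOT q AND q OR q OR NOT q AND NOT r OR NOT q
= NOT q AND q OR q OR NOT q
= q OR NOT q
= TRUE

always true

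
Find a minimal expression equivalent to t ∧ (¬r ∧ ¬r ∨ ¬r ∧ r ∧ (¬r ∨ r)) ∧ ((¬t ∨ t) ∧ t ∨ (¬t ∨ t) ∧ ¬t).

t ∧ (¬r ∧ ¬r ∨ ¬r ∧ r ∧ (¬r ∨ r)) ∧ ((¬t ∨ t) ∧ t ∨ (¬t ∨ t) ∧ ¬t)
= t ∧ (¬r ∧ ¬r ∨ ¬r ∧ r ∧ (¬r ∨ r)) ∧ (¬t ∨ t)   (distribution)
= t ∧ (¬r ∧ ¬r ∨ ¬r ∧ r) ∧ (¬t ∨ t)   (complement / identity)
= t ∧ (¬r ∧ ¬r ∨ ¬r ∧ r)   (complement / identity)
= t ∧ ¬r   (distribution)

t ∧ ¬r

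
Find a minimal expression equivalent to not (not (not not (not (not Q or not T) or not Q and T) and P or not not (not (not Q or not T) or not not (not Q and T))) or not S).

T and S

not (not (not not (not (not Q or not T) or not Q and T) and P or not not (not (not Q or not T) or not not (not Q and T))) or not S)
= not (not (not not (not (not Q or not T) or not Q and T) and P or not not (not (not Q or not T) or not Q and T)) or not S)   [double negation]
= not (not not not (not (not Q or not T) or not Q and T) or not S)   [absorption]
= not (not not not (Q and T or not Q and T) or not S)   [De Morgan]
= not (not not not T or not S)   [distribution]
= not (not T or not S)   [double negation]
= T and S   [De Morgan]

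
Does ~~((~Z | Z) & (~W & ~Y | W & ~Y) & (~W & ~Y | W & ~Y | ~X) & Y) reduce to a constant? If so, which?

~~((~Z | Z) & (~W & ~Y | W & ~Y) & (~W & ~Y | W & ~Y | ~X) & Y)
= ~~((~Z | Z) & (~W & ~Y | W & ~Y) & Y)   [absorption]
= ~~((~Z | Z) & ~Y & Y)   [distribution]
= ~~(~Y & Y)   [complement / identity]
= ~Y & Y   [double negation]
= 0   [complement]

yes, False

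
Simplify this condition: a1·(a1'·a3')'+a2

a1+a2

a1·(a1'·a3')'+a2
= a1·(a1+a3)+a2   — De Morgan
= a1+a2   — absorption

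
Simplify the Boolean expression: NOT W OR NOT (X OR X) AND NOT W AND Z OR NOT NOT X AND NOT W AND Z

NOT W OR NOT (X OR X) AND NOT W AND Z OR NOT NOT X AND NOT W AND Z
= NOT W OR NOT X AND NOT W AND Z OR NOT NOT X AND NOT W AND Z   (idempotence)
= NOT W OR NOT X AND NOT W AND Z OR X AND NOT W AND Z   (double negation)
= NOT W OR NOT W AND Z   (distribution)
= NOT W   (absorption)

NOT W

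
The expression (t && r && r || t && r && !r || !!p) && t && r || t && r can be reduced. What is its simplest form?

t && r

(t && r && r || t && r && !r || !!p) && t && r || t && r
= (t && r || !!p) && t && r || t && r   [distribution]
= (t && r || p) && t && r || t && r   [double negation]
= t && r || t && r   [absorption]
= t && r   [idempotence]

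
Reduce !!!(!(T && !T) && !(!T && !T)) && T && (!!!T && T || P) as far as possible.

false

!!!(!(T && !T) && !(!T && !T)) && T && (!!!T && T || P)
= !!(T && !T || !T && !T) && T && (!!!T && T || P)   — De Morgan
= !!!T && T && (!!!T && T || P)   — distribution
= !!!T && T   — absorption
= !T && T   — double negation
= false   — complement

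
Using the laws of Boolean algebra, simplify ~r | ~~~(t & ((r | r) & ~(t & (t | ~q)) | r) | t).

~r | ~t

~r | ~~~(t & ((r | r) & ~(t & (t | ~q)) | r) | t)
= ~r | ~~~(t & ((r | r) & ~t | r) | t)   [absorption]
= ~r | ~~~(t & (r & ~t | r) | t)   [idempotence]
= ~r | ~~~(t & r | t)   [absorption]
= ~r | ~~~t   [absorption]
= ~r | ~t   [double negation]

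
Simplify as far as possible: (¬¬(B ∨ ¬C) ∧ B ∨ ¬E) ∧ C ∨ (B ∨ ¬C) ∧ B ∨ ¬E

(¬¬(B ∨ ¬C) ∧ B ∨ ¬E) ∧ C ∨ (B ∨ ¬C) ∧ B ∨ ¬E
= ((B ∨ ¬C) ∧ B ∨ ¬E) ∧ C ∨ (B ∨ ¬C) ∧ B ∨ ¬E   (double negation)
= (B ∨ ¬C) ∧ B ∨ ¬E   (absorption)
= B ∨ ¬E   (absorption)

B ∨ ¬E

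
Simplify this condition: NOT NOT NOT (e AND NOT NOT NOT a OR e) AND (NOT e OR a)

NOT e

NOT NOT NOT (e AND NOT NOT NOT a OR e) AND (NOT e OR a)
= NOT NOT NOT (e AND NOT a OR e) AND (NOT e OR a)   — double negation
= NOT (e AND NOT a OR e) AND (NOT e OR a)   — double negation
= NOT e AND (NOT e OR a)   — absorption
= NOT e   — absorption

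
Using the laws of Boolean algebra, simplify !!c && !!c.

!!c && !!c
= !!c
= c

c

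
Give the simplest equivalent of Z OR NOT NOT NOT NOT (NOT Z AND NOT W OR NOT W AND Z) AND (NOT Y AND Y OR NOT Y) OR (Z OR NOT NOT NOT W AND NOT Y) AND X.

Z OR NOT W AND NOT Y

Z OR NOT NOT NOT NOT (NOT Z AND NOT W OR NOT W AND Z) AND (NOT Y AND Y OR NOT Y) OR (Z OR NOT NOT NOT W AND NOT Y) AND X
= Z OR NOT NOT NOT NOT (NOT Z AND NOT W OR NOT W AND Z) AND NOT Y OR (Z OR NOT NOT NOT W AND NOT Y) AND X
= Z OR NOT NOT NOT NOT NOT W AND NOT Y OR (Z OR NOT NOT NOT W AND NOT Y) AND X
= Z OR NOT NOT NOT W AND NOT Y OR (Z OR NOT NOT NOT W AND NOT Y) AND X
= Z OR NOT NOT NOT W AND NOT Y
= Z OR NOT W AND NOT Y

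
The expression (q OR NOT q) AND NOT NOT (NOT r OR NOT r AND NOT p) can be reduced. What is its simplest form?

NOT r

(q OR NOT q) AND NOT NOT (NOT r OR NOT r AND NOT p)
= (q OR NOT q) AND NOT NOT NOT r   — absorption
= (q OR NOT q) AND NOT r   — double negation
= NOT r   — complement / identity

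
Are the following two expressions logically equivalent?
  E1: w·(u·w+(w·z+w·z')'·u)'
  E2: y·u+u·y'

E1: w·(u·w+(w·z+w·z')'·u)'
    = w·(u·w+w'·u)'   [distribution]
    = w·u'   [distribution]
E2: y·u+u·y'
    = u   [distribution]
These differ: at u=0, w=1, y=0, z=0, E1 = 1 but E2 = 0.

No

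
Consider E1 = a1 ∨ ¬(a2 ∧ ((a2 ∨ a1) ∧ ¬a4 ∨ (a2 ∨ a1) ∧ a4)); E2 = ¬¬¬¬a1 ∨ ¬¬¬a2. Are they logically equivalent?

E1: a1 ∨ ¬(a2 ∧ ((a2 ∨ a1) ∧ ¬a4 ∨ (a2 ∨ a1) ∧ a4))
    = a1 ∨ ¬(a2 ∧ (a2 ∨ a1))   [distribution]
    = a1 ∨ ¬a2   [absorption]
E2: ¬¬¬¬a1 ∨ ¬¬¬a2
    = ¬¬a1 ∨ ¬¬¬a2   [double negation]
    = a1 ∨ ¬¬¬a2   [double negation]
    = a1 ∨ ¬a2   [double negation]
Both reduce to a1 ∨ ¬a2, so they are equivalent.

Yes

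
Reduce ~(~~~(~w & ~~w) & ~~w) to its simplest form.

~(~~~(~w & ~~w) & ~~w)
= ~(~(~w & ~~w) & ~~w)   — double negation
= ~w & ~~w | ~w   — De Morgan
= ~w & w | ~w   — double negation
= ~w   — complement / identity

~w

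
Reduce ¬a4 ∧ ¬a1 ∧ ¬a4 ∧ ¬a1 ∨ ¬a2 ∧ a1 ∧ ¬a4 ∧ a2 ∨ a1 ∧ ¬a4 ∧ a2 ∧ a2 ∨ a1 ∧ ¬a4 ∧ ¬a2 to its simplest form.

¬a4 ∧ ¬a1 ∧ ¬a4 ∧ ¬a1 ∨ ¬a2 ∧ a1 ∧ ¬a4 ∧ a2 ∨ a1 ∧ ¬a4 ∧ a2 ∧ a2 ∨ a1 ∧ ¬a4 ∧ ¬a2
= ¬a4 ∧ ¬a1 ∨ ¬a2 ∧ a1 ∧ ¬a4 ∧ a2 ∨ a1 ∧ ¬a4 ∧ a2 ∧ a2 ∨ a1 ∧ ¬a4 ∧ ¬a2   (idempotence)
= ¬a4 ∧ ¬a1 ∨ a1 ∧ ¬a4 ∧ a2 ∨ a1 ∧ ¬a4 ∧ ¬a2   (distribution)
= ¬a4 ∧ ¬a1 ∨ a1 ∧ ¬a4   (distribution)
= ¬a4   (distribution)

¬a4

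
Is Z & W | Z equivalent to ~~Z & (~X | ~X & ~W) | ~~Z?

E1: Z & W | Z
    = Z   (absorption)
E2: ~~Z & (~X | ~X & ~W) | ~~Z
    = ~~Z & ~X | ~~Z   (absorption)
    = ~~Z   (absorption)
    = Z   (double negation)
Both reduce to Z, so they are equivalent.

Yes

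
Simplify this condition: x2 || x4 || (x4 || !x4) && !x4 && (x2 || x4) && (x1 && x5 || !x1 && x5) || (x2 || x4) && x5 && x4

x2 || x4

x2 || x4 || (x4 || !x4) && !x4 && (x2 || x4) && (x1 && x5 || !x1 && x5) || (x2 || x4) && x5 && x4
= x2 || x4 || !x4 && (x2 || x4) && (x1 && x5 || !x1 && x5) || (x2 || x4) && x5 && x4   (complement / identity)
= x2 || x4 || !x4 && (x2 || x4) && x5 || (x2 || x4) && x5 && x4   (distribution)
= x2 || x4 || (x2 || x4) && x5   (distribution)
= x2 || x4   (absorption)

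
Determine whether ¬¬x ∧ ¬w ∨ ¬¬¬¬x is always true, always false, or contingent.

contingent

¬¬x ∧ ¬w ∨ ¬¬¬¬x
= ¬¬x ∧ ¬w ∨ ¬¬x   — double negation
= ¬¬x   — absorption
= x   — double negation
This depends on x, so it is not a constant.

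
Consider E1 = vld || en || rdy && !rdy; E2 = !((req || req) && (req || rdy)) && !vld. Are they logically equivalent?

E1: vld || en || rdy && !rdy
    = vld || en   (complement / identity)
E2: !((req || req) && (req || rdy)) && !vld
    = !(req && (req || rdy)) && !vld   (idempotence)
    = !req && !vld   (absorption)
These differ: at en=1, rdy=1, req=1, vld=1, E1 = 1 but E2 = 0.

No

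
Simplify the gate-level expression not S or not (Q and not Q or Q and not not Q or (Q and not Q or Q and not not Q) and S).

not S or not Q

not S or not (Q and not Q or Q and not not Q or (Q and not Q or Q and not not Q) and S)
= not S or not (Q and not Q or Q and not not Q)   — absorption
= not S or not (Q and not Q or Q and Q)   — double negation
= not S or not Q   — distribution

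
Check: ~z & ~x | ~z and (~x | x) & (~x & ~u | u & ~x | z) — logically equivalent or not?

E1: ~z & ~x | ~z
    = ~z   [absorption]
E2: (~x | x) & (~x & ~u | u & ~x | z)
    = ~x & ~u | u & ~x | z   [complement / identity]
    = ~x | z   [distribution]
These differ: at u=0, x=0, z=1, E1 = 0 but E2 = 1.

No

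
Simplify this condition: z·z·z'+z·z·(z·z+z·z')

z

z·z·z'+z·z·(z·z+z·z')
= z·z·z'+z·z·z   [distribution]
= z·z   [distribution]
= z   [idempotence]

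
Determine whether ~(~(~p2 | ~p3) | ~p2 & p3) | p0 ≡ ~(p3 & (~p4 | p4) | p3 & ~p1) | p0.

Yes

E1: ~(~(~p2 | ~p3) | ~p2 & p3) | p0
    = ~(p2 & p3 | ~p2 & p3) | p0   (De Morgan)
    = ~p3 | p0   (distribution)
E2: ~(p3 & (~p4 | p4) | p3 & ~p1) | p0
    = ~(p3 | p3 & ~p1) | p0   (complement / identity)
    = ~p3 | p0   (absorption)
Both reduce to ~p3 | p0, so they are equivalent.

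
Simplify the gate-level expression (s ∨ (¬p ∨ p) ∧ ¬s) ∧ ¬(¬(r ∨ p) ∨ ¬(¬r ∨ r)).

r ∨ p

(s ∨ (¬p ∨ p) ∧ ¬s) ∧ ¬(¬(r ∨ p) ∨ ¬(¬r ∨ r))
= (s ∨ ¬s) ∧ ¬(¬(r ∨ p) ∨ ¬(¬r ∨ r))   [complement / identity]
= (s ∨ ¬s) ∧ (r ∨ p) ∧ (¬r ∨ r)   [De Morgan]
= (s ∨ ¬s) ∧ (r ∨ p)   [complement / identity]
= r ∨ p   [complement / identity]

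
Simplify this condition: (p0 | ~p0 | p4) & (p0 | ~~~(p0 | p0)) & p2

(p0 | ~p0 | p4) & (p0 | ~~~(p0 | p0)) & p2
= (p0 | ~p0 | p4) & (p0 | ~~~p0) & p2   [idempotence]
= (p0 | ~p0 | p4) & (p0 | ~p0) & p2   [double negation]
= (p0 | ~p0) & p2   [absorption]
= p2   [complement / identity]

p2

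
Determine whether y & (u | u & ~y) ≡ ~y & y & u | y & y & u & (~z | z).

E1: y & (u | u & ~y)
    = y & u
E2: ~y & y & u | y & y & u & (~z | z)
    = ~y & y & u | y & y & u
    = y & u
Both reduce to y & u, so they are equivalent.

Yes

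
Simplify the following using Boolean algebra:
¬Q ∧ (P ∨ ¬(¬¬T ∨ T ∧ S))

¬Q ∧ (P ∨ ¬T)

¬Q ∧ (P ∨ ¬(¬¬T ∨ T ∧ S))
= ¬Q ∧ (P ∨ ¬(T ∨ T ∧ S))   — double negation
= ¬Q ∧ (P ∨ ¬T)   — absorption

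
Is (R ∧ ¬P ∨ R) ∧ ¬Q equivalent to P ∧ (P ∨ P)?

No

E1: (R ∧ ¬P ∨ R) ∧ ¬Q
    = R ∧ ¬Q   — absorption
E2: P ∧ (P ∨ P)
    = P ∧ P   — idempotence
    = P   — idempotence
These differ: at P=1, Q=1, R=0, E1 = 0 but E2 = 1.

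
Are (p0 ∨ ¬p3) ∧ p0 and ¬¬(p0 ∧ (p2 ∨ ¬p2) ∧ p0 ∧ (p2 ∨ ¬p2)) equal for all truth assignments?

E1: (p0 ∨ ¬p3) ∧ p0
    = p0
E2: ¬¬(p0 ∧ (p2 ∨ ¬p2) ∧ p0 ∧ (p2 ∨ ¬p2))
    = ¬¬(p0 ∧ (p2 ∨ ¬p2))
    = ¬¬p0
    = p0
Both reduce to p0, so they are equivalent.

Yes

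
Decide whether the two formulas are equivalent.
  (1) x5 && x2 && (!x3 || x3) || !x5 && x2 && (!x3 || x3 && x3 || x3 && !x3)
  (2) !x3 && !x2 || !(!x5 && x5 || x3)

E1: x5 && x2 && (!x3 || x3) || !x5 && x2 && (!x3 || x3 && x3 || x3 && !x3)
    = x5 && x2 && (!x3 || x3) || !x5 && x2 && (!x3 || x3)   [distribution]
    = x2 && (!x3 || x3)   [distribution]
    = x2   [complement / identity]
E2: !x3 && !x2 || !(!x5 && x5 || x3)
    = !x3 && !x2 || !x3   [complement / identity]
    = !x3   [absorption]
These differ: at x2=0, x3=0, x5=0, E1 = 0 but E2 = 1.

No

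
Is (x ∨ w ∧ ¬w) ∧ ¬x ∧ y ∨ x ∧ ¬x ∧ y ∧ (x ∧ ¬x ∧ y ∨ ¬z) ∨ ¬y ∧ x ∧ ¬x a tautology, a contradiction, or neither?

(x ∨ w ∧ ¬w) ∧ ¬x ∧ y ∨ x ∧ ¬x ∧ y ∧ (x ∧ ¬x ∧ y ∨ ¬z) ∨ ¬y ∧ x ∧ ¬x
= (x ∨ w ∧ ¬w) ∧ ¬x ∧ y ∨ x ∧ ¬x ∧ y ∨ ¬y ∧ x ∧ ¬x   — absorption
= x ∧ ¬x ∧ y ∨ x ∧ ¬x ∧ y ∨ ¬y ∧ x ∧ ¬x   — complement / identity
= x ∧ ¬x ∧ y ∨ x ∧ ¬x   — distribution
= x ∧ ¬x   — absorption
= False   — complement

contradiction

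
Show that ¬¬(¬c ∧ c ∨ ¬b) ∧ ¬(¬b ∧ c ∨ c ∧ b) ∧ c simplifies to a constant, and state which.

¬¬(¬c ∧ c ∨ ¬b) ∧ ¬(¬b ∧ c ∨ c ∧ b) ∧ c
= ¬¬(¬c ∧ c ∨ ¬b) ∧ ¬c ∧ c   (distribution)
= (¬c ∧ c ∨ ¬b) ∧ ¬c ∧ c   (double negation)
= ¬c ∧ c   (absorption)
= False   (complement)

False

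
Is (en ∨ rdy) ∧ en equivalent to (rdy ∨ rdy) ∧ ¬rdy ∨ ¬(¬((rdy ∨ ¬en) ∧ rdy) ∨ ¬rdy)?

No

E1: (en ∨ rdy) ∧ en
    = en   [absorption]
E2: (rdy ∨ rdy) ∧ ¬rdy ∨ ¬(¬((rdy ∨ ¬en) ∧ rdy) ∨ ¬rdy)
    = (rdy ∨ rdy) ∧ ¬rdy ∨ (rdy ∨ ¬en) ∧ rdy ∧ rdy   [De Morgan]
    = (rdy ∨ rdy) ∧ ¬rdy ∨ rdy ∧ rdy   [absorption]
    = rdy ∧ ¬rdy ∨ rdy ∧ rdy   [idempotence]
    = rdy   [distribution]
These differ: at en=0, rdy=1, E1 = 0 but E2 = 1.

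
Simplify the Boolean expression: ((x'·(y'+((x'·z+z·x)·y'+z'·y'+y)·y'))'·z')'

((x'·(y'+((x'·z+z·x)·y'+z'·y'+y)·y'))'·z')'
= ((x'·(y'+(z·y'+z'·y'+y)·y'))'·z')'   — distribution
= ((x'·(y'+(y'+y)·y'))'·z')'   — distribution
= ((x'·(y'+y'))'·z')'   — complement / identity
= x'·(y'+y')+z   — De Morgan
= x'·y'+z   — idempotence

x'·y'+z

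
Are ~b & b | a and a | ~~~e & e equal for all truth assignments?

Yes

E1: ~b & b | a
    = a   — complement / identity
E2: a | ~~~e & e
    = a | ~e & e   — double negation
    = a   — complement / identity
Both reduce to a, so they are equivalent.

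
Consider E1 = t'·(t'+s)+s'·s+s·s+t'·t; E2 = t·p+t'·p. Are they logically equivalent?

No

E1: t'·(t'+s)+s'·s+s·s+t'·t
    = t'+s'·s+s·s+t'·t
    = t'+s+t'·t
    = t'+s
E2: t·p+t'·p
    = p
These differ: at p=0, s=0, t=0, E1 = 1 but E2 = 0.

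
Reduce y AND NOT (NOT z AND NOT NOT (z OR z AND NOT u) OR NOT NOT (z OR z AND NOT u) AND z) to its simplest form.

y AND NOT z

y AND NOT (NOT z AND NOT NOT (z OR z AND NOT u) OR NOT NOT (z OR z AND NOT u) AND z)
= y AND NOT NOT NOT (z OR z AND NOT u)
= y AND NOT (z OR z AND NOT u)
= y AND NOT z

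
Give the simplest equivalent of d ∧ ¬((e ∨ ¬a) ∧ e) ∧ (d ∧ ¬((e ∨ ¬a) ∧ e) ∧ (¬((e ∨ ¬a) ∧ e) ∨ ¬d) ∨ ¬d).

d ∧ ¬((e ∨ ¬a) ∧ e) ∧ (d ∧ ¬((e ∨ ¬a) ∧ e) ∧ (¬((e ∨ ¬a) ∧ e) ∨ ¬d) ∨ ¬d)
= d ∧ ¬((e ∨ ¬a) ∧ e) ∧ (d ∧ ¬((e ∨ ¬a) ∧ e) ∨ ¬d)   [absorption]
= d ∧ ¬((e ∨ ¬a) ∧ e)   [absorption]
= d ∧ ¬e   [absorption]

d ∧ ¬e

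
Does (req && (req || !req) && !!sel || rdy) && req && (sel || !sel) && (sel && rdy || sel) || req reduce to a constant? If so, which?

no

(req && (req || !req) && !!sel || rdy) && req && (sel || !sel) && (sel && rdy || sel) || req
= (req && !!sel || rdy) && req && (sel || !sel) && (sel && rdy || sel) || req   — complement / identity
= (req && sel || rdy) && req && (sel || !sel) && (sel && rdy || sel) || req   — double negation
= (req && sel || rdy) && req && (sel && rdy || sel) || req   — complement / identity
= (req && sel || rdy) && req && sel || req   — absorption
= req && sel || req   — absorption
= req   — absorption
This depends on req, so it is not a constant.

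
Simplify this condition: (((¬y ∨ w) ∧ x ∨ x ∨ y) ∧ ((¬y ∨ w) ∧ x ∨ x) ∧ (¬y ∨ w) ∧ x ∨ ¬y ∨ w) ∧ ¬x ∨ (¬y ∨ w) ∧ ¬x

(((¬y ∨ w) ∧ x ∨ x ∨ y) ∧ ((¬y ∨ w) ∧ x ∨ x) ∧ (¬y ∨ w) ∧ x ∨ ¬y ∨ w) ∧ ¬x ∨ (¬y ∨ w) ∧ ¬x
= (((¬y ∨ w) ∧ x ∨ x) ∧ (¬y ∨ w) ∧ x ∨ ¬y ∨ w) ∧ ¬x ∨ (¬y ∨ w) ∧ ¬x   (absorption)
= ((¬y ∨ w) ∧ x ∨ ¬y ∨ w) ∧ ¬x ∨ (¬y ∨ w) ∧ ¬x   (absorption)
= (¬y ∨ w) ∧ ¬x ∨ (¬y ∨ w) ∧ ¬x   (absorption)
= (¬y ∨ w) ∧ ¬x   (idempotence)

(¬y ∨ w) ∧ ¬x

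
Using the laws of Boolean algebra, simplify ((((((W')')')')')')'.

W'

((((((W')')')')')')'
= ((((W')')')')'   [double negation]
= ((W')')'   [double negation]
= W'   [double negation]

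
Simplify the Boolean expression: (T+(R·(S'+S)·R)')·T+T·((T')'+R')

T

(T+(R·(S'+S)·R)')·T+T·((T')'+R')
= (T+(R·(S'+S)·R)'+(T')'+R')·T   [distribution]
= (T+(R·R)'+(T')'+R')·T   [complement / identity]
= (T+R'+(T')'+R')·T   [idempotence]
= (T+R'+T+R')·T   [double negation]
= (T+R')·T   [idempotence]
= T   [absorption]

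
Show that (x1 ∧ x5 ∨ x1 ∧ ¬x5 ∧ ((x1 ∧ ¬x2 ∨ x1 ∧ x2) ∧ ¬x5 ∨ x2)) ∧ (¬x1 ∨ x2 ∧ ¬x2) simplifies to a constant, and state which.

(x1 ∧ x5 ∨ x1 ∧ ¬x5 ∧ ((x1 ∧ ¬x2 ∨ x1 ∧ x2) ∧ ¬x5 ∨ x2)) ∧ (¬x1 ∨ x2 ∧ ¬x2)
= (x1 ∧ x5 ∨ x1 ∧ ¬x5 ∧ ((x1 ∧ ¬x2 ∨ x1 ∧ x2) ∧ ¬x5 ∨ x2)) ∧ ¬x1
= (x1 ∧ x5 ∨ x1 ∧ ¬x5 ∧ (x1 ∧ ¬x5 ∨ x2)) ∧ ¬x1
= (x1 ∧ x5 ∨ x1 ∧ ¬x5) ∧ ¬x1
= x1 ∧ ¬x1
= False

False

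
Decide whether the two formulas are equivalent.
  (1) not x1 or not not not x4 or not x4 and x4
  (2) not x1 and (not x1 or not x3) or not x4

Yes

E1: not x1 or not not not x4 or not x4 and x4
    = not x1 or not not not x4   — complement / identity
    = not x1 or not x4   — double negation
E2: not x1 and (not x1 or not x3) or not x4
    = not x1 or not x4   — absorption
Both reduce to not x1 or not x4, so they are equivalent.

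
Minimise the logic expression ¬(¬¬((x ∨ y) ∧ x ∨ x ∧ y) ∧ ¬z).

¬x ∨ z

¬(¬¬((x ∨ y) ∧ x ∨ x ∧ y) ∧ ¬z)
= ¬((x ∨ y) ∧ x ∨ x ∧ y) ∨ z
= ¬(x ∨ x ∧ y) ∨ z
= ¬x ∨ z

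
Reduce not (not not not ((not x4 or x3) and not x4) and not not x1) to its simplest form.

not x4 or not x1

not (not not not ((not x4 or x3) and not x4) and not not x1)
= not (not not not not x4 and not not x1)
= not (not not x4 and not not x1)
= not x4 or not x1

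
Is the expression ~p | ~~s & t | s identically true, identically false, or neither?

neither

~p | ~~s & t | s
= ~p | s & t | s   [double negation]
= ~p | s   [absorption]
This depends on p, s, so it is not a constant.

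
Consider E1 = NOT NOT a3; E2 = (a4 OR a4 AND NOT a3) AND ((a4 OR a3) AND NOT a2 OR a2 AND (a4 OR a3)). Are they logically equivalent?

E1: NOT NOT a3
    = a3   [double negation]
E2: (a4 OR a4 AND NOT a3) AND ((a4 OR a3) AND NOT a2 OR a2 AND (a4 OR a3))
    = a4 AND ((a4 OR a3) AND NOT a2 OR a2 AND (a4 OR a3))   [absorption]
    = a4 AND (a4 OR a3)   [distribution]
    = a4   [absorption]
These differ: at a2=0, a3=1, a4=0, E1 = 1 but E2 = 0.

No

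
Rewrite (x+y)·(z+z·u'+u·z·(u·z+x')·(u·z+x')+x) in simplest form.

x+y·z

(x+y)·(z+z·u'+u·z·(u·z+x')·(u·z+x')+x)
= (x+y)·(z+z·u'+u·z·(u·z+x')+x)   [idempotence]
= (x+y)·(z+z·u'+u·z+x)   [absorption]
= (x+y)·(z+z+x)   [distribution]
= x+y·(z+z)   [distribution]
= x+y·z   [idempotence]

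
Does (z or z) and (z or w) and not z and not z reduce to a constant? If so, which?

(z or z) and (z or w) and not z and not z
= (z or z and w) and not z and not z   [distribution]
= (z or z and w) and not z   [idempotence]
= z and not z   [absorption]
= False   [complement]

yes, False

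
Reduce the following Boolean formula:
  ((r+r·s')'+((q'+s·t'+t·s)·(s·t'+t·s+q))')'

r·s

((r+r·s')'+((q'+s·t'+t·s)·(s·t'+t·s+q))')'
= ((r+r·s')'+(q'·q+s·t'+t·s)')'   [distribution]
= ((r+r·s')'+(s·t'+t·s)')'   [complement / identity]
= (r'+(s·t'+t·s)')'   [absorption]
= (r'+s')'   [distribution]
= r·s   [De Morgan]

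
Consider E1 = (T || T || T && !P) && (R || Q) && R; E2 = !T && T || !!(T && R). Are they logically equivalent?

Yes

E1: (T || T || T && !P) && (R || Q) && R
    = (T || T || T && !P) && R
    = (T || T) && R
    = T && R
E2: !T && T || !!(T && R)
    = !!(T && R)
    = T && R
Both reduce to T && R, so they are equivalent.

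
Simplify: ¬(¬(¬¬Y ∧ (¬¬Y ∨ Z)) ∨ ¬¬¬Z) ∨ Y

¬(¬(¬¬Y ∧ (¬¬Y ∨ Z)) ∨ ¬¬¬Z) ∨ Y
= ¬(¬¬¬Y ∨ ¬¬¬Z) ∨ Y   (absorption)
= ¬¬Y ∧ ¬¬Z ∨ Y   (De Morgan)
= Y ∧ ¬¬Z ∨ Y   (double negation)
= Y ∧ Z ∨ Y   (double negation)
= Y   (absorption)

Y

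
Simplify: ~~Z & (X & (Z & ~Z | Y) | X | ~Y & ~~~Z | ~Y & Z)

~~Z & (X & (Z & ~Z | Y) | X | ~Y & ~~~Z | ~Y & Z)
= ~~Z & (X & (Z & ~Z | Y) | X | ~Y & ~Z | ~Y & Z)   (double negation)
= ~~Z & (X & (Z & ~Z | Y) | X | ~Y)   (distribution)
= ~~Z & (X & Y | X | ~Y)   (complement / identity)
= ~~Z & (X | ~Y)   (absorption)
= Z & (X | ~Y)   (double negation)

Z & (X | ~Y)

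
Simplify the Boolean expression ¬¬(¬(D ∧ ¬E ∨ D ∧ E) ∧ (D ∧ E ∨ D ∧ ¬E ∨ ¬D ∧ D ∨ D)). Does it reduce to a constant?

¬¬(¬(D ∧ ¬E ∨ D ∧ E) ∧ (D ∧ E ∨ D ∧ ¬E ∨ ¬D ∧ D ∨ D))
= ¬¬(¬(D ∧ ¬E ∨ D ∧ E) ∧ (D ∧ E ∨ D ∧ ¬E ∨ D))   (complement / identity)
= ¬(D ∧ ¬E ∨ D ∧ E) ∧ (D ∧ E ∨ D ∧ ¬E ∨ D)   (double negation)
= ¬D ∧ (D ∧ E ∨ D ∧ ¬E ∨ D)   (distribution)
= ¬D ∧ (D ∨ D)   (distribution)
= ¬D ∧ D   (idempotence)
= False   (complement)

False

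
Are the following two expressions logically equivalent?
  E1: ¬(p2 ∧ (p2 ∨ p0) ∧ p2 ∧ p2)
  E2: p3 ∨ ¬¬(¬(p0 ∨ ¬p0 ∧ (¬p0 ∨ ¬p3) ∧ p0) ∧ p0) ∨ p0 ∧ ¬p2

E1: ¬(p2 ∧ (p2 ∨ p0) ∧ p2 ∧ p2)
    = ¬(p2 ∧ p2 ∧ p2)   [absorption]
    = ¬(p2 ∧ p2)   [idempotence]
    = ¬p2   [idempotence]
E2: p3 ∨ ¬¬(¬(p0 ∨ ¬p0 ∧ (¬p0 ∨ ¬p3) ∧ p0) ∧ p0) ∨ p0 ∧ ¬p2
    = p3 ∨ ¬(p0 ∨ ¬p0 ∧ (¬p0 ∨ ¬p3) ∧ p0) ∧ p0 ∨ p0 ∧ ¬p2   [double negation]
    = p3 ∨ ¬(p0 ∨ ¬p0 ∧ p0) ∧ p0 ∨ p0 ∧ ¬p2   [absorption]
    = p3 ∨ ¬p0 ∧ p0 ∨ p0 ∧ ¬p2   [complement / identity]
    = p3 ∨ p0 ∧ ¬p2   [complement / identity]
These differ: at p0=0, p2=1, p3=1, E1 = 0 but E2 = 1.

No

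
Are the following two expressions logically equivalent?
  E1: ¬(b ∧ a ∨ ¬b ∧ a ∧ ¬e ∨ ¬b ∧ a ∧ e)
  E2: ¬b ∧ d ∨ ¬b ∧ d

No

E1: ¬(b ∧ a ∨ ¬b ∧ a ∧ ¬e ∨ ¬b ∧ a ∧ e)
    = ¬(b ∧ a ∨ ¬b ∧ a)   (distribution)
    = ¬a   (distribution)
E2: ¬b ∧ d ∨ ¬b ∧ d
    = ¬b ∧ d   (idempotence)
These differ: at a=0, b=1, d=0, e=0, E1 = 1 but E2 = 0.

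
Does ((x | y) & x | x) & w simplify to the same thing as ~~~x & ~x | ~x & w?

No

E1: ((x | y) & x | x) & w
    = (x | x) & w   [absorption]
    = x & w   [idempotence]
E2: ~~~x & ~x | ~x & w
    = ~x & ~x | ~x & w   [double negation]
    = (~x | w) & ~x   [distribution]
    = ~x   [absorption]
These differ: at w=1, x=0, y=1, E1 = 0 but E2 = 1.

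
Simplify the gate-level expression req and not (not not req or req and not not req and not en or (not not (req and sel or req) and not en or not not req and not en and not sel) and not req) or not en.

req and not (not not req or req and not not req and not en or (not not (req and sel or req) and not en or not not req and not en and not sel) and not req) or not en
= req and not (not not req or req and not not req and not en or (not not req and not en or not not req and not en and not sel) and not req) or not en   — absorption
= req and not (not not req or req and not not req and not en or not not req and not en and not req) or not en   — absorption
= req and not (not not req or not not req and not en) or not en   — distribution
= req and not not not req or not en   — absorption
= req and not req or not en   — double negation
= not en   — complement / identity

not en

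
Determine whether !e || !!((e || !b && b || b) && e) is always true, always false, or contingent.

always true

!e || !!((e || !b && b || b) && e)
= !e || !!((e || b) && e)   — complement / identity
= !e || !!e   — absorption
= !e || e   — double negation
= true   — complement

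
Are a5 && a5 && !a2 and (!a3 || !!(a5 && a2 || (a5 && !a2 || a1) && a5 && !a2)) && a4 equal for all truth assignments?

No

E1: a5 && a5 && !a2
    = a5 && !a2   [idempotence]
E2: (!a3 || !!(a5 && a2 || (a5 && !a2 || a1) && a5 && !a2)) && a4
    = (!a3 || !!(a5 && a2 || a5 && !a2)) && a4   [absorption]
    = (!a3 || !!a5) && a4   [distribution]
    = (!a3 || a5) && a4   [double negation]
These differ: at a1=1, a2=1, a3=0, a4=1, a5=1, E1 = 0 but E2 = 1.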